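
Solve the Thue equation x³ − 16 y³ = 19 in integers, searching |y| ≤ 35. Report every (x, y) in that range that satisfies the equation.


The equation is x³ - 16y³ = 19. For fixed y, x³ = 16·y³ + 19, so a solution requires the RHS to be a perfect cube.
Strategy: iterate y from -35 to 35, compute RHS = 16·y³ + 19, and check whether it is a (positive or negative) perfect cube.
Check small values of y:
  y = 0: RHS = 19 is not a perfect cube.
  y = 1: RHS = 35 is not a perfect cube.
  y = -1: RHS = 3 is not a perfect cube.
  y = 2: RHS = 147 is not a perfect cube.
  y = -2: RHS = -109 is not a perfect cube.
  y = 3: RHS = 451 is not a perfect cube.
  y = -3: RHS = -413 is not a perfect cube.
Continuing the search up to |y| = 35 finds no solutions either.
No (x, y) in the scanned range satisfies the equation.

No integer solutions with |y| ≤ 35.


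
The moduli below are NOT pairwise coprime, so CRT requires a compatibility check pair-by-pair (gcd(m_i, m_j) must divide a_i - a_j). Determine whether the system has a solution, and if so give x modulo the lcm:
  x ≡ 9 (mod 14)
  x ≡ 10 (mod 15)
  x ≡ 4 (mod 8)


Moduli 14, 15, 8 are not pairwise coprime, so CRT works modulo lcm(m_i) when all pairwise compatibility conditions hold.
Pairwise compatibility: gcd(m_i, m_j) must divide a_i - a_j for every pair.
Merge one congruence at a time:
  Start: x ≡ 9 (mod 14).
  Combine with x ≡ 10 (mod 15): gcd(14, 15) = 1; 10 - 9 = 1, which IS divisible by 1, so compatible.
    Write x = 9 + 14·t and substitute into x ≡ 10 (mod 15): 14·t ≡ 10 − 9 = 1 (mod 15).
    The inverse of 14 mod 15 is 14 (since 14·14 = 196 = 13·15 + 1), so t ≡ 14·1 = 14 ≡ 14 (mod 15).
    Then x = 9 + 14·14 = 205, valid modulo lcm(14, 15) = 210: x ≡ 205 (mod 210).
  Combine with x ≡ 4 (mod 8): gcd(210, 8) = 2, and 4 - 205 = -201 is NOT divisible by 2.
    ⇒ system is inconsistent (no integer solution).

No solution (the system is inconsistent).


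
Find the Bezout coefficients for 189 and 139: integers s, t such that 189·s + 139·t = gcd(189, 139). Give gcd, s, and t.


Euclidean algorithm on (189, 139) — divide until remainder is 0:
  189 = 1 · 139 + 50
  139 = 2 · 50 + 39
  50 = 1 · 39 + 11
  39 = 3 · 11 + 6
  11 = 1 · 6 + 5
  6 = 1 · 5 + 1
  5 = 5 · 1 + 0
gcd(189, 139) = 1.
Track Bezout coefficients alongside the remainders: start with r₀ = 189 = a·1 + b·0 (s = 1, t = 0) and r₁ = 139 = a·0 + b·1 (s = 0, t = 1); each new remainder r_{k+1} = r_{k-1} − q_k·r_k inherits s_{k+1} = s_{k-1} − q_k·s_k, t_{k+1} = t_{k-1} − q_k·t_k, so r_k = a·s_k + b·t_k at every step:
  q = 1: r = 50, s = 1 − 1·0 = 1, t = 0 − 1·1 = -1  (check: 189·1 + 139·(-1) = 50)
  q = 2: r = 39, s = 0 − 2·1 = -2, t = 1 − 2·(-1) = 3  (check: 189·(-2) + 139·3 = 39)
  q = 1: r = 11, s = 1 − 1·(-2) = 3, t = -1 − 1·3 = -4  (check: 189·3 + 139·(-4) = 11)
  q = 3: r = 6, s = -2 − 3·3 = -11, t = 3 − 3·(-4) = 15  (check: 189·(-11) + 139·15 = 6)
  q = 1: r = 5, s = 3 − 1·(-11) = 14, t = -4 − 1·15 = -19  (check: 189·14 + 139·(-19) = 5)
  q = 1: r = 1, s = -11 − 1·14 = -25, t = 15 − 1·(-19) = 34  (check: 189·(-25) + 139·34 = 1)
The row with r = 1 (the gcd) gives the Bezout coefficients s = -25, t = 34.
Result: 189 · (-25) + 139 · (34) = 1.

gcd(189, 139) = 1; s = -25, t = 34 (check: 189·(-25) + 139·34 = 1).


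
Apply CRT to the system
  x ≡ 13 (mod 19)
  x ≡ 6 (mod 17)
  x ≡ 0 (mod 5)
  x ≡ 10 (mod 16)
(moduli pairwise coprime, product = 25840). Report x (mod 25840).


Product of moduli M = 19 · 17 · 5 · 16 = 25840.
Merge one congruence at a time:
  Start: x ≡ 13 (mod 19).
  Combine with x ≡ 6 (mod 17); new modulus lcm = 323.
    Write x = 13 + 19·t and substitute into x ≡ 6 (mod 17): 19·t ≡ 6 − 13 = -7 (mod 17).
    Reduce coefficients mod 17: 2·t ≡ 10 (mod 17).
    The inverse of 2 mod 17 is 9 (since 2·9 = 18 = 1·17 + 1), so t ≡ 9·10 = 90 ≡ 5 (mod 17).
    Then x = 13 + 19·5 = 108, valid modulo lcm(19, 17) = 323: x ≡ 108 (mod 323).
  Combine with x ≡ 0 (mod 5); new modulus lcm = 1615.
    Write x = 108 + 323·t and substitute into x ≡ 0 (mod 5): 323·t ≡ 0 − 108 = -108 (mod 5).
    Reduce coefficients mod 5: 3·t ≡ 2 (mod 5).
    The inverse of 3 mod 5 is 2 (since 3·2 = 6 = 1·5 + 1), so t ≡ 2·2 = 4 ≡ 4 (mod 5).
    Then x = 108 + 323·4 = 1400, valid modulo lcm(323, 5) = 1615: x ≡ 1400 (mod 1615).
  Combine with x ≡ 10 (mod 16); new modulus lcm = 25840.
    Write x = 1400 + 1615·t and substitute into x ≡ 10 (mod 16): 1615·t ≡ 10 − 1400 = -1390 (mod 16).
    Reduce coefficients mod 16: 15·t ≡ 2 (mod 16).
    The inverse of 15 mod 16 is 15 (since 15·15 = 225 = 14·16 + 1), so t ≡ 15·2 = 30 ≡ 14 (mod 16).
    Then x = 1400 + 1615·14 = 24010, valid modulo lcm(1615, 16) = 25840: x ≡ 24010 (mod 25840).
Verify against each original: 24010 mod 19 = 13, 24010 mod 17 = 6, 24010 mod 5 = 0, 24010 mod 16 = 10.

x ≡ 24010 (mod 25840).


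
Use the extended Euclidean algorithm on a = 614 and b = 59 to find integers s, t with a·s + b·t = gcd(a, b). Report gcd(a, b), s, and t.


Euclidean algorithm on (614, 59) — divide until remainder is 0:
  614 = 10 · 59 + 24
  59 = 2 · 24 + 11
  24 = 2 · 11 + 2
  11 = 5 · 2 + 1
  2 = 2 · 1 + 0
gcd(614, 59) = 1.
Track Bezout coefficients alongside the remainders: start with r₀ = 614 = a·1 + b·0 (s = 1, t = 0) and r₁ = 59 = a·0 + b·1 (s = 0, t = 1); each new remainder r_{k+1} = r_{k-1} − q_k·r_k inherits s_{k+1} = s_{k-1} − q_k·s_k, t_{k+1} = t_{k-1} − q_k·t_k, so r_k = a·s_k + b·t_k at every step:
  q = 10: r = 24, s = 1 − 10·0 = 1, t = 0 − 10·1 = -10  (check: 614·1 + 59·(-10) = 24)
  q = 2: r = 11, s = 0 − 2·1 = -2, t = 1 − 2·(-10) = 21  (check: 614·(-2) + 59·21 = 11)
  q = 2: r = 2, s = 1 − 2·(-2) = 5, t = -10 − 2·21 = -52  (check: 614·5 + 59·(-52) = 2)
  q = 5: r = 1, s = -2 − 5·5 = -27, t = 21 − 5·(-52) = 281  (check: 614·(-27) + 59·281 = 1)
The row with r = 1 (the gcd) gives the Bezout coefficients s = -27, t = 281.
Result: 614 · (-27) + 59 · (281) = 1.

gcd(614, 59) = 1; s = -27, t = 281 (check: 614·(-27) + 59·281 = 1).


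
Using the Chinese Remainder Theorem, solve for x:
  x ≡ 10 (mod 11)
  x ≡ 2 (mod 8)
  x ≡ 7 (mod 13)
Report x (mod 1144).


Moduli 11, 8, 13 are pairwise coprime; by CRT there is a unique solution modulo M = 11 · 8 · 13 = 1144.
Solve pairwise, accumulating the modulus:
  Start with x ≡ 10 (mod 11).
  Combine with x ≡ 2 (mod 8): since gcd(11, 8) = 1, we get a unique residue mod 88.
    Write x = 10 + 11·t and substitute into x ≡ 2 (mod 8): 11·t ≡ 2 − 10 = -8 (mod 8).
    Reduce coefficients mod 8: 3·t ≡ 0 (mod 8).
    The inverse of 3 mod 8 is 3 (since 3·3 = 9 = 1·8 + 1), so t ≡ 3·0 = 0 ≡ 0 (mod 8).
    Then x = 10 + 11·0 = 10, valid modulo lcm(11, 8) = 88: x ≡ 10 (mod 88).
  Combine with x ≡ 7 (mod 13): since gcd(88, 13) = 1, we get a unique residue mod 1144.
    Write x = 10 + 88·t and substitute into x ≡ 7 (mod 13): 88·t ≡ 7 − 10 = -3 (mod 13).
    Reduce coefficients mod 13: 10·t ≡ 10 (mod 13).
    The inverse of 10 mod 13 is 4 (since 10·4 = 40 = 3·13 + 1), so t ≡ 4·10 = 40 ≡ 1 (mod 13).
    Then x = 10 + 88·1 = 98, valid modulo lcm(88, 13) = 1144: x ≡ 98 (mod 1144).
Verify: 98 mod 11 = 10 ✓, 98 mod 8 = 2 ✓, 98 mod 13 = 7 ✓.

x ≡ 98 (mod 1144).


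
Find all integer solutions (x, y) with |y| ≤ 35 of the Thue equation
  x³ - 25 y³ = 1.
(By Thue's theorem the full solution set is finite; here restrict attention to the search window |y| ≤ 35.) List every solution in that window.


The equation is x³ - 25y³ = 1. For fixed y, x³ = 25·y³ + 1, so a solution requires the RHS to be a perfect cube.
Strategy: iterate y from -35 to 35, compute RHS = 25·y³ + 1, and check whether it is a (positive or negative) perfect cube.
Check small values of y:
  y = 0: RHS = 1 = (1)³ ⇒ x = 1 works.
  y = 1: RHS = 26 is not a perfect cube.
  y = -1: RHS = -24 is not a perfect cube.
  y = 2: RHS = 201 is not a perfect cube.
  y = -2: RHS = -199 is not a perfect cube.
  y = 3: RHS = 676 is not a perfect cube.
  y = -3: RHS = -674 is not a perfect cube.
Continuing the search up to |y| = 35 finds no further solutions beyond those listed.
Collected solutions: (1, 0).

Solutions (with |y| ≤ 35): (1, 0).


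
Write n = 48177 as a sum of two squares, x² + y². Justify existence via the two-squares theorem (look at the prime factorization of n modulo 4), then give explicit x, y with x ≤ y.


Step 1: Factor n = 48177 = 3^2 · 53 · 101.
Step 2: Check the mod-4 condition on each prime factor: 3 ≡ 3 (mod 4), exponent 2 (must be even); 53 ≡ 1 (mod 4), exponent 1; 101 ≡ 1 (mod 4), exponent 1.
All primes ≡ 3 (mod 4) appear to even exponent (or don't appear), so by the two-squares theorem n IS expressible as a sum of two squares.
Step 3: Build a representation. Group n = k² · m with k = 3 and m = 53 · 101 = 5353 (a product of primes ≡ 1 (mod 4)); a representation of m scales to one of n via (k·x)² + (k·y)² = k²(x² + y²). Each prime p ≡ 1 (mod 4) is itself a sum of two squares; find a² by testing p − a² for a perfect square:
  53: 53 − 1² = 52, 53 − 2² = 49 = 7² ⇒ 53 = 2² + 7².
  101: 101 − 1² = 100 = 10² ⇒ 101 = 1² + 10².
  Combine using the Brahmagupta–Fibonacci identity (a² + b²)(c² + d²) = (ac − bd)² + (ad + bc)² = (ac + bd)² + (ad − bc)²:
  53 · 101 = 5353: from (2² + 7²)(1² + 10²), take (2·1 − 7·10, 2·10 + 7·1) = (2 − 70, 20 + 7) = (-68, 27); dropping signs (only squares matter) gives (68, 27); check 68² + 27² = 4624 + 729 = 5353 ✓.
  Scale by k = 3: (3·68, 3·27) = (204, 81).
Step 4: Order so x ≤ y and verify: 81² + 204² = 6561 + 41616 = 48177 = n. ✓

n = 48177 = 81² + 204² (one valid representation with x ≤ y).


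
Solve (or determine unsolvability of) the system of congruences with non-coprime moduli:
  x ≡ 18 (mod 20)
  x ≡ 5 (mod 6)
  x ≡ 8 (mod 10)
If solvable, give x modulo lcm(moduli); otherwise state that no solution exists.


Moduli 20, 6, 10 are not pairwise coprime, so CRT works modulo lcm(m_i) when all pairwise compatibility conditions hold.
Pairwise compatibility: gcd(m_i, m_j) must divide a_i - a_j for every pair.
Merge one congruence at a time:
  Start: x ≡ 18 (mod 20).
  Combine with x ≡ 5 (mod 6): gcd(20, 6) = 2, and 5 - 18 = -13 is NOT divisible by 2.
    ⇒ system is inconsistent (no integer solution).

No solution (the system is inconsistent).


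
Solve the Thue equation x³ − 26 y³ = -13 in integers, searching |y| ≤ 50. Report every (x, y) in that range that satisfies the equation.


The equation is x³ - 26y³ = -13. For fixed y, x³ = 26·y³ − 13, so a solution requires the RHS to be a perfect cube.
Strategy: iterate y from -50 to 50, compute RHS = 26·y³ − 13, and check whether it is a (positive or negative) perfect cube.
Check small values of y:
  y = 0: RHS = -13 is not a perfect cube.
  y = 1: RHS = 13 is not a perfect cube.
  y = -1: RHS = -39 is not a perfect cube.
  y = 2: RHS = 195 is not a perfect cube.
  y = -2: RHS = -221 is not a perfect cube.
  y = 3: RHS = 689 is not a perfect cube.
  y = -3: RHS = -715 is not a perfect cube.
Continuing the search up to |y| = 50 finds no solutions either.
No (x, y) in the scanned range satisfies the equation.

No integer solutions with |y| ≤ 50.


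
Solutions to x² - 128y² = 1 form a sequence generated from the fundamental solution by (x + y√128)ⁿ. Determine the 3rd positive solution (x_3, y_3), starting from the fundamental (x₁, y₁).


Step 1: Find the fundamental solution (x₁, y₁) of x² - 128y² = 1.
  Expand √128 as a continued fraction. a₀ = ⌊√128⌋ = 11; iterate m_{k+1} = d_k·a_k − m_k, d_{k+1} = (128 − m_{k+1}²)/d_k, a_{k+1} = ⌊(a₀ + m_{k+1})/d_{k+1}⌋ (starting m₀ = 0, d₀ = 1), with convergents p_k = a_k·p_{k-1} + p_{k-2}, q_k = a_k·q_{k-1} + q_{k-2} (p₋₁ = 1, q₋₁ = 0):
  k = 0: a₀ = 11; p₀/q₀ = 11/1; p₀² − 128·q₀² = 121 − 128 = -7.
  k = 1: m = 11, d = 7, a = ⌊(11 + 11)/7⌋ = 3; p/q = (3·11 + 1)/(3·1 + 0) = 34/3; p² − 128·q² = 1156 − 1152 = 4.
  k = 2: m = 10, d = 4, a = ⌊(11 + 10)/4⌋ = 5; p/q = (5·34 + 11)/(5·3 + 1) = 181/16; p² − 128·q² = 32761 − 32768 = -7.
  k = 3: m = 10, d = 7, a = ⌊(11 + 10)/7⌋ = 3; p/q = (3·181 + 34)/(3·16 + 3) = 577/51; p² − 128·q² = 332929 − 332928 = 1.
  The first convergent with p² − 128·q² = 1 gives the fundamental solution (x₁, y₁) = (577, 51).
Step 2: Apply the recurrence (x_{n+1}, y_{n+1}) = (x₁x_n + 128y₁y_n, x₁y_n + y₁x_n) repeatedly.
  From (x_1, y_1) = (577, 51): x_2 = 577·577 + 128·51·51 = 665857; y_2 = 577·51 + 51·577 = 58854.
  From (x_2, y_2) = (665857, 58854): x_3 = 577·665857 + 128·51·58854 = 768398401; y_3 = 577·58854 + 51·665857 = 67917465.
Step 3: Verify x_3² - 128·y_3² = 590436102659356801 - 590436102659356800 = 1 (should be 1). ✓

(x_1, y_1) = (577, 51); (x_3, y_3) = (768398401, 67917465).


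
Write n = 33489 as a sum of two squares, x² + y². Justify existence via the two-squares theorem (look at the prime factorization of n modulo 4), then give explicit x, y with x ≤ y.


Step 1: Factor n = 33489 = 3^2 · 61^2.
Step 2: Check the mod-4 condition on each prime factor: 3 ≡ 3 (mod 4), exponent 2 (must be even); 61 ≡ 1 (mod 4), exponent 2.
All primes ≡ 3 (mod 4) appear to even exponent (or don't appear), so by the two-squares theorem n IS expressible as a sum of two squares.
Step 3: Build a representation. Group n = k² · m with k = 3 and m = 61 · 61 = 3721 (a product of primes ≡ 1 (mod 4)); a representation of m scales to one of n via (k·x)² + (k·y)² = k²(x² + y²). Each prime p ≡ 1 (mod 4) is itself a sum of two squares; find a² by testing p − a² for a perfect square:
  61: 61 − 1² = 60, 61 − 2² = 57, 61 − 3² = 52, 61 − 4² = 45, 61 − 5² = 36 = 6² ⇒ 61 = 5² + 6².
  Combine using the Brahmagupta–Fibonacci identity (a² + b²)(c² + d²) = (ac − bd)² + (ad + bc)² = (ac + bd)² + (ad − bc)²:
  61 · 61 = 3721: from (5² + 6²)(5² + 6²), take (5·5 − 6·6, 5·6 + 6·5) = (25 − 36, 30 + 30) = (-11, 60); dropping signs (only squares matter) gives (11, 60); check 11² + 60² = 121 + 3600 = 3721 ✓.
  Scale by k = 3: (3·11, 3·60) = (33, 180).
Step 4: Order so x ≤ y and verify: 33² + 180² = 1089 + 32400 = 33489 = n. ✓

n = 33489 = 33² + 180² (one valid representation with x ≤ y).


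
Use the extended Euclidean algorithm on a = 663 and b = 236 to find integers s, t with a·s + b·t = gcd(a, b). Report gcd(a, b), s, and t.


Euclidean algorithm on (663, 236) — divide until remainder is 0:
  663 = 2 · 236 + 191
  236 = 1 · 191 + 45
  191 = 4 · 45 + 11
  45 = 4 · 11 + 1
  11 = 11 · 1 + 0
gcd(663, 236) = 1.
Track Bezout coefficients alongside the remainders: start with r₀ = 663 = a·1 + b·0 (s = 1, t = 0) and r₁ = 236 = a·0 + b·1 (s = 0, t = 1); each new remainder r_{k+1} = r_{k-1} − q_k·r_k inherits s_{k+1} = s_{k-1} − q_k·s_k, t_{k+1} = t_{k-1} − q_k·t_k, so r_k = a·s_k + b·t_k at every step:
  q = 2: r = 191, s = 1 − 2·0 = 1, t = 0 − 2·1 = -2  (check: 663·1 + 236·(-2) = 191)
  q = 1: r = 45, s = 0 − 1·1 = -1, t = 1 − 1·(-2) = 3  (check: 663·(-1) + 236·3 = 45)
  q = 4: r = 11, s = 1 − 4·(-1) = 5, t = -2 − 4·3 = -14  (check: 663·5 + 236·(-14) = 11)
  q = 4: r = 1, s = -1 − 4·5 = -21, t = 3 − 4·(-14) = 59  (check: 663·(-21) + 236·59 = 1)
The row with r = 1 (the gcd) gives the Bezout coefficients s = -21, t = 59.
Result: 663 · (-21) + 236 · (59) = 1.

gcd(663, 236) = 1; s = -21, t = 59 (check: 663·(-21) + 236·59 = 1).


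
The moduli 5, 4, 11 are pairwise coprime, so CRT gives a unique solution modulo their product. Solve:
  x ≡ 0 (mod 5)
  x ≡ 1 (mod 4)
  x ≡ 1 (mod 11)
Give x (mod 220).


Moduli 5, 4, 11 are pairwise coprime; by CRT there is a unique solution modulo M = 5 · 4 · 11 = 220.
Solve pairwise, accumulating the modulus:
  Start with x ≡ 0 (mod 5).
  Combine with x ≡ 1 (mod 4): since gcd(5, 4) = 1, we get a unique residue mod 20.
    Write x = 0 + 5·t and substitute into x ≡ 1 (mod 4): 5·t ≡ 1 − 0 = 1 (mod 4).
    Reduce coefficients mod 4: 1·t ≡ 1 (mod 4).
    So t ≡ 1 (mod 4).
    Then x = 0 + 5·1 = 5, valid modulo lcm(5, 4) = 20: x ≡ 5 (mod 20).
  Combine with x ≡ 1 (mod 11): since gcd(20, 11) = 1, we get a unique residue mod 220.
    Write x = 5 + 20·t and substitute into x ≡ 1 (mod 11): 20·t ≡ 1 − 5 = -4 (mod 11).
    Reduce coefficients mod 11: 9·t ≡ 7 (mod 11).
    The inverse of 9 mod 11 is 5 (since 9·5 = 45 = 4·11 + 1), so t ≡ 5·7 = 35 ≡ 2 (mod 11).
    Then x = 5 + 20·2 = 45, valid modulo lcm(20, 11) = 220: x ≡ 45 (mod 220).
Verify: 45 mod 5 = 0 ✓, 45 mod 4 = 1 ✓, 45 mod 11 = 1 ✓.

x ≡ 45 (mod 220).


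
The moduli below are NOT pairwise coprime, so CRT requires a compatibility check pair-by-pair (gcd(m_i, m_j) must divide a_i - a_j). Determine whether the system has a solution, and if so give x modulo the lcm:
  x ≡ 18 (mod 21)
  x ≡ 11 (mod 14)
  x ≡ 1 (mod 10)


Moduli 21, 14, 10 are not pairwise coprime, so CRT works modulo lcm(m_i) when all pairwise compatibility conditions hold.
Pairwise compatibility: gcd(m_i, m_j) must divide a_i - a_j for every pair.
Merge one congruence at a time:
  Start: x ≡ 18 (mod 21).
  Combine with x ≡ 11 (mod 14): gcd(21, 14) = 7; 11 - 18 = -7, which IS divisible by 7, so compatible.
    Write x = 18 + 21·t and substitute into x ≡ 11 (mod 14): 21·t ≡ 11 − 18 = -7 (mod 14).
    Divide the congruence (and modulus) by g = 7: 3·t ≡ -1 (mod 2).
    Reduce coefficients mod 2: 1·t ≡ 1 (mod 2).
    So t ≡ 1 (mod 2).
    Then x = 18 + 21·1 = 39, valid modulo lcm(21, 14) = 42: x ≡ 39 (mod 42).
  Combine with x ≡ 1 (mod 10): gcd(42, 10) = 2; 1 - 39 = -38, which IS divisible by 2, so compatible.
    Write x = 39 + 42·t and substitute into x ≡ 1 (mod 10): 42·t ≡ 1 − 39 = -38 (mod 10).
    Divide the congruence (and modulus) by g = 2: 21·t ≡ -19 (mod 5).
    Reduce coefficients mod 5: 1·t ≡ 1 (mod 5).
    So t ≡ 1 (mod 5).
    Then x = 39 + 42·1 = 81, valid modulo lcm(42, 10) = 210: x ≡ 81 (mod 210).
Verify: 81 mod 21 = 18, 81 mod 14 = 11, 81 mod 10 = 1.

x ≡ 81 (mod 210).


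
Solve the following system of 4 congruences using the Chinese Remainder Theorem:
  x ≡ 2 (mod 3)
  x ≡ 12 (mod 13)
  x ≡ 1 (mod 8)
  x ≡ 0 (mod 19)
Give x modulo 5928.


Product of moduli M = 3 · 13 · 8 · 19 = 5928.
Merge one congruence at a time:
  Start: x ≡ 2 (mod 3).
  Combine with x ≡ 12 (mod 13); new modulus lcm = 39.
    Write x = 2 + 3·t and substitute into x ≡ 12 (mod 13): 3·t ≡ 12 − 2 = 10 (mod 13).
    The inverse of 3 mod 13 is 9 (since 3·9 = 27 = 2·13 + 1), so t ≡ 9·10 = 90 ≡ 12 (mod 13).
    Then x = 2 + 3·12 = 38, valid modulo lcm(3, 13) = 39: x ≡ 38 (mod 39).
  Combine with x ≡ 1 (mod 8); new modulus lcm = 312.
    Write x = 38 + 39·t and substitute into x ≡ 1 (mod 8): 39·t ≡ 1 − 38 = -37 (mod 8).
    Reduce coefficients mod 8: 7·t ≡ 3 (mod 8).
    The inverse of 7 mod 8 is 7 (since 7·7 = 49 = 6·8 + 1), so t ≡ 7·3 = 21 ≡ 5 (mod 8).
    Then x = 38 + 39·5 = 233, valid modulo lcm(39, 8) = 312: x ≡ 233 (mod 312).
  Combine with x ≡ 0 (mod 19); new modulus lcm = 5928.
    Write x = 233 + 312·t and substitute into x ≡ 0 (mod 19): 312·t ≡ 0 − 233 = -233 (mod 19).
    Reduce coefficients mod 19: 8·t ≡ 14 (mod 19).
    The inverse of 8 mod 19 is 12 (since 8·12 = 96 = 5·19 + 1), so t ≡ 12·14 = 168 ≡ 16 (mod 19).
    Then x = 233 + 312·16 = 5225, valid modulo lcm(312, 19) = 5928: x ≡ 5225 (mod 5928).
Verify against each original: 5225 mod 3 = 2, 5225 mod 13 = 12, 5225 mod 8 = 1, 5225 mod 19 = 0.

x ≡ 5225 (mod 5928).


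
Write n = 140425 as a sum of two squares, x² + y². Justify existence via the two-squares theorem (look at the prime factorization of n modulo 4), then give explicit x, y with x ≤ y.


Step 1: Factor n = 140425 = 5^2 · 41 · 137.
Step 2: Check the mod-4 condition on each prime factor: 5 ≡ 1 (mod 4), exponent 2; 41 ≡ 1 (mod 4), exponent 1; 137 ≡ 1 (mod 4), exponent 1.
All primes ≡ 3 (mod 4) appear to even exponent (or don't appear), so by the two-squares theorem n IS expressible as a sum of two squares.
Step 3: Build a representation. Group n = k² · m with k = 5 and m = 41 · 137 = 5617 (a product of primes ≡ 1 (mod 4)); a representation of m scales to one of n via (k·x)² + (k·y)² = k²(x² + y²). Each prime p ≡ 1 (mod 4) is itself a sum of two squares; find a² by testing p − a² for a perfect square:
  41: 41 − 1² = 40, 41 − 2² = 37, 41 − 3² = 32, 41 − 4² = 25 = 5² ⇒ 41 = 4² + 5².
  137: 137 − 1² = 136, 137 − 2² = 133, 137 − 3² = 128, 137 − 4² = 121 = 11² ⇒ 137 = 4² + 11².
  Combine using the Brahmagupta–Fibonacci identity (a² + b²)(c² + d²) = (ac − bd)² + (ad + bc)² = (ac + bd)² + (ad − bc)²:
  41 · 137 = 5617: from (4² + 5²)(4² + 11²), take (4·4 − 5·11, 4·11 + 5·4) = (16 − 55, 44 + 20) = (-39, 64); dropping signs (only squares matter) gives (39, 64); check 39² + 64² = 1521 + 4096 = 5617 ✓.
  Scale by k = 5: (5·39, 5·64) = (195, 320).
Step 4: Order so x ≤ y and verify: 195² + 320² = 38025 + 102400 = 140425 = n. ✓

n = 140425 = 195² + 320² (one valid representation with x ≤ y).


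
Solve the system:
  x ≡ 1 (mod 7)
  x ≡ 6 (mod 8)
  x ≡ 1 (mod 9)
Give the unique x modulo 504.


Moduli 7, 8, 9 are pairwise coprime; by CRT there is a unique solution modulo M = 7 · 8 · 9 = 504.
Solve pairwise, accumulating the modulus:
  Start with x ≡ 1 (mod 7).
  Combine with x ≡ 6 (mod 8): since gcd(7, 8) = 1, we get a unique residue mod 56.
    Write x = 1 + 7·t and substitute into x ≡ 6 (mod 8): 7·t ≡ 6 − 1 = 5 (mod 8).
    The inverse of 7 mod 8 is 7 (since 7·7 = 49 = 6·8 + 1), so t ≡ 7·5 = 35 ≡ 3 (mod 8).
    Then x = 1 + 7·3 = 22, valid modulo lcm(7, 8) = 56: x ≡ 22 (mod 56).
  Combine with x ≡ 1 (mod 9): since gcd(56, 9) = 1, we get a unique residue mod 504.
    Write x = 22 + 56·t and substitute into x ≡ 1 (mod 9): 56·t ≡ 1 − 22 = -21 (mod 9).
    Reduce coefficients mod 9: 2·t ≡ 6 (mod 9).
    The inverse of 2 mod 9 is 5 (since 2·5 = 10 = 1·9 + 1), so t ≡ 5·6 = 30 ≡ 3 (mod 9).
    Then x = 22 + 56·3 = 190, valid modulo lcm(56, 9) = 504: x ≡ 190 (mod 504).
Verify: 190 mod 7 = 1 ✓, 190 mod 8 = 6 ✓, 190 mod 9 = 1 ✓.

x ≡ 190 (mod 504).


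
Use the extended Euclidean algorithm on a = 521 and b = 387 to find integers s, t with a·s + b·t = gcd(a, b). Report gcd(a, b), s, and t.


Euclidean algorithm on (521, 387) — divide until remainder is 0:
  521 = 1 · 387 + 134
  387 = 2 · 134 + 119
  134 = 1 · 119 + 15
  119 = 7 · 15 + 14
  15 = 1 · 14 + 1
  14 = 14 · 1 + 0
gcd(521, 387) = 1.
Track Bezout coefficients alongside the remainders: start with r₀ = 521 = a·1 + b·0 (s = 1, t = 0) and r₁ = 387 = a·0 + b·1 (s = 0, t = 1); each new remainder r_{k+1} = r_{k-1} − q_k·r_k inherits s_{k+1} = s_{k-1} − q_k·s_k, t_{k+1} = t_{k-1} − q_k·t_k, so r_k = a·s_k + b·t_k at every step:
  q = 1: r = 134, s = 1 − 1·0 = 1, t = 0 − 1·1 = -1  (check: 521·1 + 387·(-1) = 134)
  q = 2: r = 119, s = 0 − 2·1 = -2, t = 1 − 2·(-1) = 3  (check: 521·(-2) + 387·3 = 119)
  q = 1: r = 15, s = 1 − 1·(-2) = 3, t = -1 − 1·3 = -4  (check: 521·3 + 387·(-4) = 15)
  q = 7: r = 14, s = -2 − 7·3 = -23, t = 3 − 7·(-4) = 31  (check: 521·(-23) + 387·31 = 14)
  q = 1: r = 1, s = 3 − 1·(-23) = 26, t = -4 − 1·31 = -35  (check: 521·26 + 387·(-35) = 1)
The row with r = 1 (the gcd) gives the Bezout coefficients s = 26, t = -35.
Result: 521 · (26) + 387 · (-35) = 1.

gcd(521, 387) = 1; s = 26, t = -35 (check: 521·26 + 387·(-35) = 1).


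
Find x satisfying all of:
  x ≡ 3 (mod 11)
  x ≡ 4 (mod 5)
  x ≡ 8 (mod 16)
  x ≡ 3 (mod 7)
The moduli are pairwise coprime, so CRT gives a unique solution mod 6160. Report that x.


Product of moduli M = 11 · 5 · 16 · 7 = 6160.
Merge one congruence at a time:
  Start: x ≡ 3 (mod 11).
  Combine with x ≡ 4 (mod 5); new modulus lcm = 55.
    Write x = 3 + 11·t and substitute into x ≡ 4 (mod 5): 11·t ≡ 4 − 3 = 1 (mod 5).
    Reduce coefficients mod 5: 1·t ≡ 1 (mod 5).
    So t ≡ 1 (mod 5).
    Then x = 3 + 11·1 = 14, valid modulo lcm(11, 5) = 55: x ≡ 14 (mod 55).
  Combine with x ≡ 8 (mod 16); new modulus lcm = 880.
    Write x = 14 + 55·t and substitute into x ≡ 8 (mod 16): 55·t ≡ 8 − 14 = -6 (mod 16).
    Reduce coefficients mod 16: 7·t ≡ 10 (mod 16).
    The inverse of 7 mod 16 is 7 (since 7·7 = 49 = 3·16 + 1), so t ≡ 7·10 = 70 ≡ 6 (mod 16).
    Then x = 14 + 55·6 = 344, valid modulo lcm(55, 16) = 880: x ≡ 344 (mod 880).
  Combine with x ≡ 3 (mod 7); new modulus lcm = 6160.
    Write x = 344 + 880·t and substitute into x ≡ 3 (mod 7): 880·t ≡ 3 − 344 = -341 (mod 7).
    Reduce coefficients mod 7: 5·t ≡ 2 (mod 7).
    The inverse of 5 mod 7 is 3 (since 5·3 = 15 = 2·7 + 1), so t ≡ 3·2 = 6 ≡ 6 (mod 7).
    Then x = 344 + 880·6 = 5624, valid modulo lcm(880, 7) = 6160: x ≡ 5624 (mod 6160).
Verify against each original: 5624 mod 11 = 3, 5624 mod 5 = 4, 5624 mod 16 = 8, 5624 mod 7 = 3.

x ≡ 5624 (mod 6160).


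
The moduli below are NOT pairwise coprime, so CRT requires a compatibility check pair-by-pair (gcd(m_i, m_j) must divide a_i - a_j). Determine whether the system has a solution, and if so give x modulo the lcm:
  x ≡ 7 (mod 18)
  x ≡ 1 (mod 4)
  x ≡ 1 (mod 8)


Moduli 18, 4, 8 are not pairwise coprime, so CRT works modulo lcm(m_i) when all pairwise compatibility conditions hold.
Pairwise compatibility: gcd(m_i, m_j) must divide a_i - a_j for every pair.
Merge one congruence at a time:
  Start: x ≡ 7 (mod 18).
  Combine with x ≡ 1 (mod 4): gcd(18, 4) = 2; 1 - 7 = -6, which IS divisible by 2, so compatible.
    Write x = 7 + 18·t and substitute into x ≡ 1 (mod 4): 18·t ≡ 1 − 7 = -6 (mod 4).
    Divide the congruence (and modulus) by g = 2: 9·t ≡ -3 (mod 2).
    Reduce coefficients mod 2: 1·t ≡ 1 (mod 2).
    So t ≡ 1 (mod 2).
    Then x = 7 + 18·1 = 25, valid modulo lcm(18, 4) = 36: x ≡ 25 (mod 36).
  Combine with x ≡ 1 (mod 8): gcd(36, 8) = 4; 1 - 25 = -24, which IS divisible by 4, so compatible.
    Write x = 25 + 36·t and substitute into x ≡ 1 (mod 8): 36·t ≡ 1 − 25 = -24 (mod 8).
    Divide the congruence (and modulus) by g = 4: 9·t ≡ -6 (mod 2).
    Reduce coefficients mod 2: 1·t ≡ 0 (mod 2).
    So t ≡ 0 (mod 2).
    Then x = 25 + 36·0 = 25, valid modulo lcm(36, 8) = 72: x ≡ 25 (mod 72).
Verify: 25 mod 18 = 7, 25 mod 4 = 1, 25 mod 8 = 1.

x ≡ 25 (mod 72).


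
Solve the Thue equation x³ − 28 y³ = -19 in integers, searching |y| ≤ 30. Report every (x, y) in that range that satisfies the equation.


The equation is x³ - 28y³ = -19. For fixed y, x³ = 28·y³ − 19, so a solution requires the RHS to be a perfect cube.
Strategy: iterate y from -30 to 30, compute RHS = 28·y³ − 19, and check whether it is a (positive or negative) perfect cube.
Check small values of y:
  y = 0: RHS = -19 is not a perfect cube.
  y = 1: RHS = 9 is not a perfect cube.
  y = -1: RHS = -47 is not a perfect cube.
  y = 2: RHS = 205 is not a perfect cube.
  y = -2: RHS = -243 is not a perfect cube.
  y = 3: RHS = 737 is not a perfect cube.
  y = -3: RHS = -775 is not a perfect cube.
Continuing the search up to |y| = 30 finds no solutions either.
No (x, y) in the scanned range satisfies the equation.

No integer solutions with |y| ≤ 30.


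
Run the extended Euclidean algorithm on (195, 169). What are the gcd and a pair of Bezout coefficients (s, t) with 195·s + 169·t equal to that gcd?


Euclidean algorithm on (195, 169) — divide until remainder is 0:
  195 = 1 · 169 + 26
  169 = 6 · 26 + 13
  26 = 2 · 13 + 0
gcd(195, 169) = 13.
Track Bezout coefficients alongside the remainders: start with r₀ = 195 = a·1 + b·0 (s = 1, t = 0) and r₁ = 169 = a·0 + b·1 (s = 0, t = 1); each new remainder r_{k+1} = r_{k-1} − q_k·r_k inherits s_{k+1} = s_{k-1} − q_k·s_k, t_{k+1} = t_{k-1} − q_k·t_k, so r_k = a·s_k + b·t_k at every step:
  q = 1: r = 26, s = 1 − 1·0 = 1, t = 0 − 1·1 = -1  (check: 195·1 + 169·(-1) = 26)
  q = 6: r = 13, s = 0 − 6·1 = -6, t = 1 − 6·(-1) = 7  (check: 195·(-6) + 169·7 = 13)
The row with r = 13 (the gcd) gives the Bezout coefficients s = -6, t = 7.
Result: 195 · (-6) + 169 · (7) = 13.

gcd(195, 169) = 13; s = -6, t = 7 (check: 195·(-6) + 169·7 = 13).


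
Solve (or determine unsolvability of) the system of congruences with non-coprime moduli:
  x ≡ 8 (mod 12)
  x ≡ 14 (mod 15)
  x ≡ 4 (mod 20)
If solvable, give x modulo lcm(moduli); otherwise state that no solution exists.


Moduli 12, 15, 20 are not pairwise coprime, so CRT works modulo lcm(m_i) when all pairwise compatibility conditions hold.
Pairwise compatibility: gcd(m_i, m_j) must divide a_i - a_j for every pair.
Merge one congruence at a time:
  Start: x ≡ 8 (mod 12).
  Combine with x ≡ 14 (mod 15): gcd(12, 15) = 3; 14 - 8 = 6, which IS divisible by 3, so compatible.
    Write x = 8 + 12·t and substitute into x ≡ 14 (mod 15): 12·t ≡ 14 − 8 = 6 (mod 15).
    Divide the congruence (and modulus) by g = 3: 4·t ≡ 2 (mod 5).
    The inverse of 4 mod 5 is 4 (since 4·4 = 16 = 3·5 + 1), so t ≡ 4·2 = 8 ≡ 3 (mod 5).
    Then x = 8 + 12·3 = 44, valid modulo lcm(12, 15) = 60: x ≡ 44 (mod 60).
  Combine with x ≡ 4 (mod 20): gcd(60, 20) = 20; 4 - 44 = -40, which IS divisible by 20, so compatible.
    Write x = 44 + 60·t and substitute into x ≡ 4 (mod 20): 60·t ≡ 4 − 44 = -40 (mod 20).
    Divide the congruence (and modulus) by g = 20: 3·t ≡ -2 (mod 1).
    Modulo 1 every t works; take t = 0.
    Then x = 44 + 60·0 = 44, valid modulo lcm(60, 20) = 60: x ≡ 44 (mod 60).
Verify: 44 mod 12 = 8, 44 mod 15 = 14, 44 mod 20 = 4.

x ≡ 44 (mod 60).


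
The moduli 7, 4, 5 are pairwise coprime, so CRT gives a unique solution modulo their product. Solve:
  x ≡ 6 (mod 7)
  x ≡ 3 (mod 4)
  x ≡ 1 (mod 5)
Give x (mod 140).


Moduli 7, 4, 5 are pairwise coprime; by CRT there is a unique solution modulo M = 7 · 4 · 5 = 140.
Solve pairwise, accumulating the modulus:
  Start with x ≡ 6 (mod 7).
  Combine with x ≡ 3 (mod 4): since gcd(7, 4) = 1, we get a unique residue mod 28.
    Write x = 6 + 7·t and substitute into x ≡ 3 (mod 4): 7·t ≡ 3 − 6 = -3 (mod 4).
    Reduce coefficients mod 4: 3·t ≡ 1 (mod 4).
    The inverse of 3 mod 4 is 3 (since 3·3 = 9 = 2·4 + 1), so t ≡ 3·1 = 3 ≡ 3 (mod 4).
    Then x = 6 + 7·3 = 27, valid modulo lcm(7, 4) = 28: x ≡ 27 (mod 28).
  Combine with x ≡ 1 (mod 5): since gcd(28, 5) = 1, we get a unique residue mod 140.
    Write x = 27 + 28·t and substitute into x ≡ 1 (mod 5): 28·t ≡ 1 − 27 = -26 (mod 5).
    Reduce coefficients mod 5: 3·t ≡ 4 (mod 5).
    The inverse of 3 mod 5 is 2 (since 3·2 = 6 = 1·5 + 1), so t ≡ 2·4 = 8 ≡ 3 (mod 5).
    Then x = 27 + 28·3 = 111, valid modulo lcm(28, 5) = 140: x ≡ 111 (mod 140).
Verify: 111 mod 7 = 6 ✓, 111 mod 4 = 3 ✓, 111 mod 5 = 1 ✓.

x ≡ 111 (mod 140).


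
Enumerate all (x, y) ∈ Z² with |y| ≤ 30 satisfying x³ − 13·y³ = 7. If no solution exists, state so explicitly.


The equation is x³ - 13y³ = 7. For fixed y, x³ = 13·y³ + 7, so a solution requires the RHS to be a perfect cube.
Strategy: iterate y from -30 to 30, compute RHS = 13·y³ + 7, and check whether it is a (positive or negative) perfect cube.
Check small values of y:
  y = 0: RHS = 7 is not a perfect cube.
  y = 1: RHS = 20 is not a perfect cube.
  y = -1: RHS = -6 is not a perfect cube.
  y = 2: RHS = 111 is not a perfect cube.
  y = -2: RHS = -97 is not a perfect cube.
  y = 3: RHS = 358 is not a perfect cube.
  y = -3: RHS = -344 is not a perfect cube.
Continuing the search up to |y| = 30 finds no solutions either.
No (x, y) in the scanned range satisfies the equation.

No integer solutions with |y| ≤ 30.


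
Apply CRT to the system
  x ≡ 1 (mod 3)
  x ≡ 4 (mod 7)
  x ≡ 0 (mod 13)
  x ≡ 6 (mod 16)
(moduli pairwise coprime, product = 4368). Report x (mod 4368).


Product of moduli M = 3 · 7 · 13 · 16 = 4368.
Merge one congruence at a time:
  Start: x ≡ 1 (mod 3).
  Combine with x ≡ 4 (mod 7); new modulus lcm = 21.
    Write x = 1 + 3·t and substitute into x ≡ 4 (mod 7): 3·t ≡ 4 − 1 = 3 (mod 7).
    The inverse of 3 mod 7 is 5 (since 3·5 = 15 = 2·7 + 1), so t ≡ 5·3 = 15 ≡ 1 (mod 7).
    Then x = 1 + 3·1 = 4, valid modulo lcm(3, 7) = 21: x ≡ 4 (mod 21).
  Combine with x ≡ 0 (mod 13); new modulus lcm = 273.
    Write x = 4 + 21·t and substitute into x ≡ 0 (mod 13): 21·t ≡ 0 − 4 = -4 (mod 13).
    Reduce coefficients mod 13: 8·t ≡ 9 (mod 13).
    The inverse of 8 mod 13 is 5 (since 8·5 = 40 = 3·13 + 1), so t ≡ 5·9 = 45 ≡ 6 (mod 13).
    Then x = 4 + 21·6 = 130, valid modulo lcm(21, 13) = 273: x ≡ 130 (mod 273).
  Combine with x ≡ 6 (mod 16); new modulus lcm = 4368.
    Write x = 130 + 273·t and substitute into x ≡ 6 (mod 16): 273·t ≡ 6 − 130 = -124 (mod 16).
    Reduce coefficients mod 16: 1·t ≡ 4 (mod 16).
    So t ≡ 4 (mod 16).
    Then x = 130 + 273·4 = 1222, valid modulo lcm(273, 16) = 4368: x ≡ 1222 (mod 4368).
Verify against each original: 1222 mod 3 = 1, 1222 mod 7 = 4, 1222 mod 13 = 0, 1222 mod 16 = 6.

x ≡ 1222 (mod 4368).


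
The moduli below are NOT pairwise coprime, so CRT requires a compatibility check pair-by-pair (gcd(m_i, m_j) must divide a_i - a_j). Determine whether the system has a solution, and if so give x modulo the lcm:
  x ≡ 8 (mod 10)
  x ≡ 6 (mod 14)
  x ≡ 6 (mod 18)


Moduli 10, 14, 18 are not pairwise coprime, so CRT works modulo lcm(m_i) when all pairwise compatibility conditions hold.
Pairwise compatibility: gcd(m_i, m_j) must divide a_i - a_j for every pair.
Merge one congruence at a time:
  Start: x ≡ 8 (mod 10).
  Combine with x ≡ 6 (mod 14): gcd(10, 14) = 2; 6 - 8 = -2, which IS divisible by 2, so compatible.
    Write x = 8 + 10·t and substitute into x ≡ 6 (mod 14): 10·t ≡ 6 − 8 = -2 (mod 14).
    Divide the congruence (and modulus) by g = 2: 5·t ≡ -1 (mod 7).
    Reduce coefficients mod 7: 5·t ≡ 6 (mod 7).
    The inverse of 5 mod 7 is 3 (since 5·3 = 15 = 2·7 + 1), so t ≡ 3·6 = 18 ≡ 4 (mod 7).
    Then x = 8 + 10·4 = 48, valid modulo lcm(10, 14) = 70: x ≡ 48 (mod 70).
  Combine with x ≡ 6 (mod 18): gcd(70, 18) = 2; 6 - 48 = -42, which IS divisible by 2, so compatible.
    Write x = 48 + 70·t and substitute into x ≡ 6 (mod 18): 70·t ≡ 6 − 48 = -42 (mod 18).
    Divide the congruence (and modulus) by g = 2: 35·t ≡ -21 (mod 9).
    Reduce coefficients mod 9: 8·t ≡ 6 (mod 9).
    The inverse of 8 mod 9 is 8 (since 8·8 = 64 = 7·9 + 1), so t ≡ 8·6 = 48 ≡ 3 (mod 9).
    Then x = 48 + 70·3 = 258, valid modulo lcm(70, 18) = 630: x ≡ 258 (mod 630).
Verify: 258 mod 10 = 8, 258 mod 14 = 6, 258 mod 18 = 6.

x ≡ 258 (mod 630).


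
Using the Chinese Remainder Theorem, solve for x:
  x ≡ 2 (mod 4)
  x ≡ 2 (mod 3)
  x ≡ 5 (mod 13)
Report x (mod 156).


Moduli 4, 3, 13 are pairwise coprime; by CRT there is a unique solution modulo M = 4 · 3 · 13 = 156.
Solve pairwise, accumulating the modulus:
  Start with x ≡ 2 (mod 4).
  Combine with x ≡ 2 (mod 3): since gcd(4, 3) = 1, we get a unique residue mod 12.
    Write x = 2 + 4·t and substitute into x ≡ 2 (mod 3): 4·t ≡ 2 − 2 = 0 (mod 3).
    Reduce coefficients mod 3: 1·t ≡ 0 (mod 3).
    So t ≡ 0 (mod 3).
    Then x = 2 + 4·0 = 2, valid modulo lcm(4, 3) = 12: x ≡ 2 (mod 12).
  Combine with x ≡ 5 (mod 13): since gcd(12, 13) = 1, we get a unique residue mod 156.
    Write x = 2 + 12·t and substitute into x ≡ 5 (mod 13): 12·t ≡ 5 − 2 = 3 (mod 13).
    The inverse of 12 mod 13 is 12 (since 12·12 = 144 = 11·13 + 1), so t ≡ 12·3 = 36 ≡ 10 (mod 13).
    Then x = 2 + 12·10 = 122, valid modulo lcm(12, 13) = 156: x ≡ 122 (mod 156).
Verify: 122 mod 4 = 2 ✓, 122 mod 3 = 2 ✓, 122 mod 13 = 5 ✓.

x ≡ 122 (mod 156).


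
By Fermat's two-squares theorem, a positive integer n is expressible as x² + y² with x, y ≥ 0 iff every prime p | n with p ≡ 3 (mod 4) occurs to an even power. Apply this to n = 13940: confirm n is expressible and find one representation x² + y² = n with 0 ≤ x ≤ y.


Step 1: Factor n = 13940 = 2^2 · 5 · 17 · 41.
Step 2: Check the mod-4 condition on each prime factor: 2 = 2 (special); 5 ≡ 1 (mod 4), exponent 1; 17 ≡ 1 (mod 4), exponent 1; 41 ≡ 1 (mod 4), exponent 1.
All primes ≡ 3 (mod 4) appear to even exponent (or don't appear), so by the two-squares theorem n IS expressible as a sum of two squares.
Step 3: Build a representation. Group n = k² · m with k = 2 and m = 5 · 17 · 41 = 3485 (a product of primes ≡ 1 (mod 4)); a representation of m scales to one of n via (k·x)² + (k·y)² = k²(x² + y²). Each prime p ≡ 1 (mod 4) is itself a sum of two squares; find a² by testing p − a² for a perfect square:
  5: 5 − 1² = 4 = 2² ⇒ 5 = 1² + 2².
  17: 17 − 1² = 16 = 4² ⇒ 17 = 1² + 4².
  41: 41 − 1² = 40, 41 − 2² = 37, 41 − 3² = 32, 41 − 4² = 25 = 5² ⇒ 41 = 4² + 5².
  Combine using the Brahmagupta–Fibonacci identity (a² + b²)(c² + d²) = (ac − bd)² + (ad + bc)² = (ac + bd)² + (ad − bc)²:
  5 · 17 = 85: from (1² + 2²)(1² + 4²), take (1·1 − 2·4, 1·4 + 2·1) = (1 − 8, 4 + 2) = (-7, 6); dropping signs (only squares matter) gives (7, 6); check 7² + 6² = 49 + 36 = 85 ✓.
  85 · 41 = 3485: from (7² + 6²)(4² + 5²), take (7·4 − 6·5, 7·5 + 6·4) = (28 − 30, 35 + 24) = (-2, 59); dropping signs (only squares matter) gives (2, 59); check 2² + 59² = 4 + 3481 = 3485 ✓.
  Scale by k = 2: (2·2, 2·59) = (4, 118).
Step 4: Order so x ≤ y and verify: 4² + 118² = 16 + 13924 = 13940 = n. ✓

n = 13940 = 4² + 118² (one valid representation with x ≤ y).


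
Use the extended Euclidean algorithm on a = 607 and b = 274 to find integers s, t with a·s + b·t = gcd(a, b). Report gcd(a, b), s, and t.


Euclidean algorithm on (607, 274) — divide until remainder is 0:
  607 = 2 · 274 + 59
  274 = 4 · 59 + 38
  59 = 1 · 38 + 21
  38 = 1 · 21 + 17
  21 = 1 · 17 + 4
  17 = 4 · 4 + 1
  4 = 4 · 1 + 0
gcd(607, 274) = 1.
Track Bezout coefficients alongside the remainders: start with r₀ = 607 = a·1 + b·0 (s = 1, t = 0) and r₁ = 274 = a·0 + b·1 (s = 0, t = 1); each new remainder r_{k+1} = r_{k-1} − q_k·r_k inherits s_{k+1} = s_{k-1} − q_k·s_k, t_{k+1} = t_{k-1} − q_k·t_k, so r_k = a·s_k + b·t_k at every step:
  q = 2: r = 59, s = 1 − 2·0 = 1, t = 0 − 2·1 = -2  (check: 607·1 + 274·(-2) = 59)
  q = 4: r = 38, s = 0 − 4·1 = -4, t = 1 − 4·(-2) = 9  (check: 607·(-4) + 274·9 = 38)
  q = 1: r = 21, s = 1 − 1·(-4) = 5, t = -2 − 1·9 = -11  (check: 607·5 + 274·(-11) = 21)
  q = 1: r = 17, s = -4 − 1·5 = -9, t = 9 − 1·(-11) = 20  (check: 607·(-9) + 274·20 = 17)
  q = 1: r = 4, s = 5 − 1·(-9) = 14, t = -11 − 1·20 = -31  (check: 607·14 + 274·(-31) = 4)
  q = 4: r = 1, s = -9 − 4·14 = -65, t = 20 − 4·(-31) = 144  (check: 607·(-65) + 274·144 = 1)
The row with r = 1 (the gcd) gives the Bezout coefficients s = -65, t = 144.
Result: 607 · (-65) + 274 · (144) = 1.

gcd(607, 274) = 1; s = -65, t = 144 (check: 607·(-65) + 274·144 = 1).


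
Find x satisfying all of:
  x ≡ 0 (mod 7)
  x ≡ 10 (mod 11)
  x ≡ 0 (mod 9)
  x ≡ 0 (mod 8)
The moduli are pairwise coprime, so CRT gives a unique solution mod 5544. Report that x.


Product of moduli M = 7 · 11 · 9 · 8 = 5544.
Merge one congruence at a time:
  Start: x ≡ 0 (mod 7).
  Combine with x ≡ 10 (mod 11); new modulus lcm = 77.
    Write x = 0 + 7·t and substitute into x ≡ 10 (mod 11): 7·t ≡ 10 − 0 = 10 (mod 11).
    The inverse of 7 mod 11 is 8 (since 7·8 = 56 = 5·11 + 1), so t ≡ 8·10 = 80 ≡ 3 (mod 11).
    Then x = 0 + 7·3 = 21, valid modulo lcm(7, 11) = 77: x ≡ 21 (mod 77).
  Combine with x ≡ 0 (mod 9); new modulus lcm = 693.
    Write x = 21 + 77·t and substitute into x ≡ 0 (mod 9): 77·t ≡ 0 − 21 = -21 (mod 9).
    Reduce coefficients mod 9: 5·t ≡ 6 (mod 9).
    The inverse of 5 mod 9 is 2 (since 5·2 = 10 = 1·9 + 1), so t ≡ 2·6 = 12 ≡ 3 (mod 9).
    Then x = 21 + 77·3 = 252, valid modulo lcm(77, 9) = 693: x ≡ 252 (mod 693).
  Combine with x ≡ 0 (mod 8); new modulus lcm = 5544.
    Write x = 252 + 693·t and substitute into x ≡ 0 (mod 8): 693·t ≡ 0 − 252 = -252 (mod 8).
    Reduce coefficients mod 8: 5·t ≡ 4 (mod 8).
    The inverse of 5 mod 8 is 5 (since 5·5 = 25 = 3·8 + 1), so t ≡ 5·4 = 20 ≡ 4 (mod 8).
    Then x = 252 + 693·4 = 3024, valid modulo lcm(693, 8) = 5544: x ≡ 3024 (mod 5544).
Verify against each original: 3024 mod 7 = 0, 3024 mod 11 = 10, 3024 mod 9 = 0, 3024 mod 8 = 0.

x ≡ 3024 (mod 5544).
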